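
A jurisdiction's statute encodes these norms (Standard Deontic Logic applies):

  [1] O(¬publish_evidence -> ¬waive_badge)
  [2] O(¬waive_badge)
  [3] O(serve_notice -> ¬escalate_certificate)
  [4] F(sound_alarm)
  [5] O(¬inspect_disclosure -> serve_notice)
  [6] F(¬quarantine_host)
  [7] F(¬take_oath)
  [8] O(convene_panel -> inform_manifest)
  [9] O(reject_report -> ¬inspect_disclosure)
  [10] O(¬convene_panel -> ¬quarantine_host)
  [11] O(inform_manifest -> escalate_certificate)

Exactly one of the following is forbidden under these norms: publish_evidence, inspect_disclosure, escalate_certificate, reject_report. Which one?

reject_report

Premise 6 is F(¬quarantine_host), i.e. O(quarantine_host).
The contrapositive of premise 10 (O(¬convene_panel -> ¬quarantine_host)) is O(quarantine_host -> convene_panel), and O(quarantine_host) is already established, so O(convene_panel).
Premise 8 is O(convene_panel -> inform_manifest); since O(convene_panel), deontic closure gives O(inform_manifest).
Premise 11 is O(inform_manifest -> escalate_certificate); since O(inform_manifest), deontic closure gives O(escalate_certificate).
Premise 3, O(serve_notice -> ¬escalate_certificate), contraposes to O(escalate_certificate -> ¬serve_notice); with O(escalate_certificate) we get O(¬serve_notice).
Premise 5, O(¬inspect_disclosure -> serve_notice), contraposes to O(¬serve_notice -> inspect_disclosure); with O(¬serve_notice) we get O(inspect_disclosure).
Premise 9, O(reject_report -> ¬inspect_disclosure), contraposes to O(inspect_disclosure -> ¬reject_report); with O(inspect_disclosure) we get O(¬reject_report).
So O(¬reject_report) holds, i.e. reject_report is forbidden. None of the other listed options is forbidden under the premises.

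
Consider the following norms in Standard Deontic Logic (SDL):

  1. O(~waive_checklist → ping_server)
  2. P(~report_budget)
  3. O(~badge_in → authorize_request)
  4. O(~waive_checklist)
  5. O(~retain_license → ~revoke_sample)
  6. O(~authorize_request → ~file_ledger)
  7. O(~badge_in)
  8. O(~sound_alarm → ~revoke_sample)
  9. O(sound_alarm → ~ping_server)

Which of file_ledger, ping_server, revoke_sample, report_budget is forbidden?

From premise 4 we have O(~waive_checklist).
With premise 1, O(~waive_checklist → ping_server), the K-axiom yields O(ping_server).
The contrapositive of premise 9 (O(sound_alarm → ~ping_server)) is O(ping_server → ~sound_alarm), and O(ping_server) is already established, so O(~sound_alarm).
Applying K to premise 8 (O(~sound_alarm → ~revoke_sample)) and O(~sound_alarm) yields O(~revoke_sample).
So O(~revoke_sample) holds, i.e. revoke_sample is forbidden. None of the other listed options is forbidden under the premises.

revoke_sample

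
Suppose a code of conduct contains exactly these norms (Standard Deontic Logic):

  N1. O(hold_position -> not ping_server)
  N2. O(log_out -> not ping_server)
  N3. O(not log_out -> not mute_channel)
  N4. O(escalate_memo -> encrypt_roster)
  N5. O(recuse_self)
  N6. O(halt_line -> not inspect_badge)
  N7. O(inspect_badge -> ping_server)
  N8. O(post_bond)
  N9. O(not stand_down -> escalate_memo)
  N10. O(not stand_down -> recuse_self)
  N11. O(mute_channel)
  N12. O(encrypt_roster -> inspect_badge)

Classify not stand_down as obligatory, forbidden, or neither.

From premise 11 we have O(mute_channel).
Premise 3 is O(not log_out -> not mute_channel); contrapositively O(mute_channel -> log_out). Since O(mute_channel) holds, K gives O(log_out).
Applying K to premise 2 (O(log_out -> not ping_server)) and O(log_out) yields O(not ping_server).
Premise 7 is O(inspect_badge -> ping_server); contrapositively O(not ping_server -> not inspect_badge). Since O(not ping_server) holds, K gives O(not inspect_badge).
The contrapositive of premise 12 (O(encrypt_roster -> inspect_badge)) is O(not inspect_badge -> not encrypt_roster), and O(not inspect_badge) is already established, so O(not encrypt_roster).
Premise 4, O(escalate_memo -> encrypt_roster), contraposes to O(not encrypt_roster -> not escalate_memo); with O(not encrypt_roster) we get O(not escalate_memo).
Premise 9, O(not stand_down -> escalate_memo), contraposes to O(not escalate_memo -> stand_down); with O(not escalate_memo) we get O(stand_down).
Premises 1, 5, 6, 8, 10 do not contribute to this derivation.
Thus O(stand_down), which is F(not stand_down): not stand_down is forbidden.

Forbidden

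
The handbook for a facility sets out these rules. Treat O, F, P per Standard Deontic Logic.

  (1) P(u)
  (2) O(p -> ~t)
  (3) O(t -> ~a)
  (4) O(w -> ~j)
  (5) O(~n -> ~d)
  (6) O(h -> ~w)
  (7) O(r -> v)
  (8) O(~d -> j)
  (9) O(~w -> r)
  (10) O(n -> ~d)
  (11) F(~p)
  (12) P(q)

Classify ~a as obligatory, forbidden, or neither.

Premise 3 is O(t -> ~a), but O(t) is not derivable from the premises, so it does not yield O(~a).
No premise or chain of K-axiom applications forces O(~a), and none forces O(a). So ~a is neither obligatory nor forbidden under these norms.

Neither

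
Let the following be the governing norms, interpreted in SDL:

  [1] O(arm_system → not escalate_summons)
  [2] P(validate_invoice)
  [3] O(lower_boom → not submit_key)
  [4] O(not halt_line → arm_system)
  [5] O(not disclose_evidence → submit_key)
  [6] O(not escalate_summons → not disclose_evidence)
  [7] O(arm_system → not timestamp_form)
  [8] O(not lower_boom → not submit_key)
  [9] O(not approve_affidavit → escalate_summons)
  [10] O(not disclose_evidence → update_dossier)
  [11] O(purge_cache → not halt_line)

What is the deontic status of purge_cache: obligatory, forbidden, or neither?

Forbidden

Premises 3 and 8 are O(lower_boom → not submit_key) and O(not lower_boom → not submit_key); every ideal world satisfies lower_boom or not lower_boom, so in either case not submit_key holds — hence O(not submit_key).
Premise 5, O(not disclose_evidence → submit_key), contraposes to O(not submit_key → disclose_evidence); with O(not submit_key) we get O(disclose_evidence).
Premise 6 is O(not escalate_summons → not disclose_evidence); contrapositively O(disclose_evidence → escalate_summons). Since O(disclose_evidence) holds, K gives O(escalate_summons).
Premise 1 is O(arm_system → not escalate_summons); contrapositively O(escalate_summons → not arm_system). Since O(escalate_summons) holds, K gives O(not arm_system).
Premise 4 is O(not halt_line → arm_system); contrapositively O(not arm_system → halt_line). Since O(not arm_system) holds, K gives O(halt_line).
The contrapositive of premise 11 (O(purge_cache → not halt_line)) is O(halt_line → not purge_cache), and O(halt_line) is already established, so O(not purge_cache).
Premises 2, 7, 9, 10 do not contribute to this derivation.
Thus O(not purge_cache), which is F(purge_cache): purge_cache is forbidden.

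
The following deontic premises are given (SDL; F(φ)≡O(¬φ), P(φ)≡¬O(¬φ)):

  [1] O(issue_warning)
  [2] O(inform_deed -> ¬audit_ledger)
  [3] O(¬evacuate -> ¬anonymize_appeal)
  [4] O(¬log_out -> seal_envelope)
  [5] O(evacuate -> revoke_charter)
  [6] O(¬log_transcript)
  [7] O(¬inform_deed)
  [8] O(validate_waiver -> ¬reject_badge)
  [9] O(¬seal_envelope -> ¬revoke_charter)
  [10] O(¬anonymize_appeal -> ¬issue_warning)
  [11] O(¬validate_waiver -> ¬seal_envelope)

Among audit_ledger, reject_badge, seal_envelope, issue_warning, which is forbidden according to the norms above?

From premise 1 we have O(issue_warning).
Premise 10 is O(¬anonymize_appeal -> ¬issue_warning); contrapositively O(issue_warning -> anonymize_appeal). Since O(issue_warning) holds, K gives O(anonymize_appeal).
The contrapositive of premise 3 (O(¬evacuate -> ¬anonymize_appeal)) is O(anonymize_appeal -> evacuate), and O(anonymize_appeal) is already established, so O(evacuate).
Premise 5 is O(evacuate -> revoke_charter); since O(evacuate), deontic closure gives O(revoke_charter).
Premise 9 is O(¬seal_envelope -> ¬revoke_charter); contrapositively O(revoke_charter -> seal_envelope). Since O(revoke_charter) holds, K gives O(seal_envelope).
The contrapositive of premise 11 (O(¬validate_waiver -> ¬seal_envelope)) is O(seal_envelope -> validate_waiver), and O(seal_envelope) is already established, so O(validate_waiver).
From O(validate_waiver) and premise 8, O(validate_waiver -> ¬reject_badge), we obtain O(¬reject_badge).
So O(¬reject_badge) holds, i.e. reject_badge is forbidden. None of the other listed options is forbidden under the premises.

reject_badge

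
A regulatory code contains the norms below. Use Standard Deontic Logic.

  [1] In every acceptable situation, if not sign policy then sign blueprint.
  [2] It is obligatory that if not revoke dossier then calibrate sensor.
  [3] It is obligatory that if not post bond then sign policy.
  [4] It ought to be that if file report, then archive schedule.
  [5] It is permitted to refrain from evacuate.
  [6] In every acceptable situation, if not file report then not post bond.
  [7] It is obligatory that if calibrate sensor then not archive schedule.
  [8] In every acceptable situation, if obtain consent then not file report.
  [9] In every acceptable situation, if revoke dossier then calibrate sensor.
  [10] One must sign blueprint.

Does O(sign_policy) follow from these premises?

By case analysis on ¬revoke_dossier: premise 2 gives O(¬revoke_dossier → calibrate_sensor) and premise 9 gives O(revoke_dossier → calibrate_sensor), so O(calibrate_sensor) either way.
From O(calibrate_sensor) and premise 7, O(calibrate_sensor → ¬archive_schedule), we obtain O(¬archive_schedule).
The contrapositive of premise 4 (O(file_report → archive_schedule)) is O(¬archive_schedule → ¬file_report), and O(¬archive_schedule) is already established, so O(¬file_report).
Applying K to premise 6 (O(¬file_report → ¬post_bond)) and O(¬file_report) yields O(¬post_bond).
Premise 3 is O(¬post_bond → sign_policy); since O(¬post_bond), deontic closure gives O(sign_policy).
Premises 1, 5, 8, 10 do not contribute to this derivation.
So O(sign_policy) follows.

Yes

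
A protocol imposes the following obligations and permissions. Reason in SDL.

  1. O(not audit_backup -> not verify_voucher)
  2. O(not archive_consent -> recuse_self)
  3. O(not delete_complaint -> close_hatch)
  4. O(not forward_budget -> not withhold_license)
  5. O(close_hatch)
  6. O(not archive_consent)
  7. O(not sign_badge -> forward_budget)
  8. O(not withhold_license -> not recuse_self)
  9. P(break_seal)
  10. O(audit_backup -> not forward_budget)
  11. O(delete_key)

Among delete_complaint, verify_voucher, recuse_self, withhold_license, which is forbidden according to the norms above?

verify_voucher

Premise 6 states O(not archive_consent) outright.
With premise 2, O(not archive_consent -> recuse_self), the K-axiom yields O(recuse_self).
Premise 8 is O(not withhold_license -> not recuse_self); contrapositively O(recuse_self -> withhold_license). Since O(recuse_self) holds, K gives O(withhold_license).
The contrapositive of premise 4 (O(not forward_budget -> not withhold_license)) is O(withhold_license -> forward_budget), and O(withhold_license) is already established, so O(forward_budget).
The contrapositive of premise 10 (O(audit_backup -> not forward_budget)) is O(forward_budget -> not audit_backup), and O(forward_budget) is already established, so O(not audit_backup).
Applying K to premise 1 (O(not audit_backup -> not verify_voucher)) and O(not audit_backup) yields O(not verify_voucher).
So O(not verify_voucher) holds, i.e. verify_voucher is forbidden. None of the other listed options is forbidden under the premises.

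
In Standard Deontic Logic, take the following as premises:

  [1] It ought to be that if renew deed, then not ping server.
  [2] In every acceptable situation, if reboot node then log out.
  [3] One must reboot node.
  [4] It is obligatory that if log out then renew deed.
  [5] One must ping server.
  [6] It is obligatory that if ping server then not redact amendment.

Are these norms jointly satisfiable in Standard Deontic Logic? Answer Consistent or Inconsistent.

From premise 3 we have O(reboot_node).
Premise 2 is O(reboot_node → log_out); since O(reboot_node), deontic closure gives O(log_out).
Premise 4 is O(log_out → renew_deed); since O(log_out), deontic closure gives O(renew_deed).
Premise 1 is O(renew_deed → ¬ping_server); since O(renew_deed), deontic closure gives O(¬ping_server).
Yet premise 5 states O(ping_server).
We now have both O(¬ping_server) and O(ping_server) — ping_server is simultaneously obligatory and forbidden, violating the D-axiom.

Inconsistent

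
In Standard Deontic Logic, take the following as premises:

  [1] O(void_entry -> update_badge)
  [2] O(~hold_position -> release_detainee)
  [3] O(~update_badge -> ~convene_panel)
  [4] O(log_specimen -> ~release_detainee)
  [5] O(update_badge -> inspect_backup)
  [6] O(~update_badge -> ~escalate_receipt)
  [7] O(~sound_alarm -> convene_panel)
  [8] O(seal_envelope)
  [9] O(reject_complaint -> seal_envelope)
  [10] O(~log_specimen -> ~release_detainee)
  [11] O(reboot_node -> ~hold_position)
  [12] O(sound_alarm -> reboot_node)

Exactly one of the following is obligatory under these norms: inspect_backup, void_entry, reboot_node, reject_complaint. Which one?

inspect_backup

Premises 10 and 4 cover both cases: O(~log_specimen -> ~release_detainee) and O(log_specimen -> ~release_detainee). Since ~log_specimen ∨ log_specimen is a tautology, O(~release_detainee) follows.
Premise 2, O(~hold_position -> release_detainee), contraposes to O(~release_detainee -> hold_position); with O(~release_detainee) we get O(hold_position).
Premise 11, O(reboot_node -> ~hold_position), contraposes to O(hold_position -> ~reboot_node); with O(hold_position) we get O(~reboot_node).
Premise 12, O(sound_alarm -> reboot_node), contraposes to O(~reboot_node -> ~sound_alarm); with O(~reboot_node) we get O(~sound_alarm).
From O(~sound_alarm) and premise 7, O(~sound_alarm -> convene_panel), we obtain O(convene_panel).
Premise 3, O(~update_badge -> ~convene_panel), contraposes to O(convene_panel -> update_badge); with O(convene_panel) we get O(update_badge).
With premise 5, O(update_badge -> inspect_backup), the K-axiom yields O(inspect_backup).
So O(inspect_backup) holds — inspect_backup is obligatory. None of the other listed options is made obligatory by any chain of premises.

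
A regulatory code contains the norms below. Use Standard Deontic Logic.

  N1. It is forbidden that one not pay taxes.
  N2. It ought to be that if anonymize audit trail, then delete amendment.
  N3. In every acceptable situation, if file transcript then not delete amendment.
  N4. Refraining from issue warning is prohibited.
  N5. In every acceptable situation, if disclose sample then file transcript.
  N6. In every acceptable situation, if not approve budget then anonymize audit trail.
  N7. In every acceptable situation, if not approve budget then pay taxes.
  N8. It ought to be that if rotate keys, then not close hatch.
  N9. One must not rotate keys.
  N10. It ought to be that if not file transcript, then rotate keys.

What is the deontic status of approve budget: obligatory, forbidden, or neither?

Premise 9 is F(rotate_keys), i.e. O(¬rotate_keys).
Premise 10 is O(¬file_transcript → rotate_keys); contrapositively O(¬rotate_keys → file_transcript). Since O(¬rotate_keys) holds, K gives O(file_transcript).
With premise 3, O(file_transcript → ¬delete_amendment), the K-axiom yields O(¬delete_amendment).
Premise 2, O(anonymize_audit_trail → delete_amendment), contraposes to O(¬delete_amendment → ¬anonymize_audit_trail); with O(¬delete_amendment) we get O(¬anonymize_audit_trail).
The contrapositive of premise 6 (O(¬approve_budget → anonymize_audit_trail)) is O(¬anonymize_audit_trail → approve_budget), and O(¬anonymize_audit_trail) is already established, so O(approve_budget).
Premises 1, 4, 5, 7, 8 do not contribute to this derivation.
Hence approve_budget is obligatory.

Obligatory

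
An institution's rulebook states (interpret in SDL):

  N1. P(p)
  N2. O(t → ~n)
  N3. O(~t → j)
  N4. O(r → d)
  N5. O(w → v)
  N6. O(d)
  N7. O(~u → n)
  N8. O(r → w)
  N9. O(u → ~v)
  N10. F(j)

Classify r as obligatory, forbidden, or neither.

Premise 10, F(j), is equivalent to O(~j).
Premise 3, O(~t → j), contraposes to O(~j → t); with O(~j) we get O(t).
Applying K to premise 2 (O(t → ~n)) and O(t) yields O(~n).
Premise 7, O(~u → n), contraposes to O(~n → u); with O(~n) we get O(u).
Applying K to premise 9 (O(u → ~v)) and O(u) yields O(~v).
Premise 5, O(w → v), contraposes to O(~v → ~w); with O(~v) we get O(~w).
The contrapositive of premise 8 (O(r → w)) is O(~w → ~r), and O(~w) is already established, so O(~r).
Premises 1, 4, 6 do not contribute to this derivation.
Thus O(~r), which is F(r): r is forbidden.

Forbidden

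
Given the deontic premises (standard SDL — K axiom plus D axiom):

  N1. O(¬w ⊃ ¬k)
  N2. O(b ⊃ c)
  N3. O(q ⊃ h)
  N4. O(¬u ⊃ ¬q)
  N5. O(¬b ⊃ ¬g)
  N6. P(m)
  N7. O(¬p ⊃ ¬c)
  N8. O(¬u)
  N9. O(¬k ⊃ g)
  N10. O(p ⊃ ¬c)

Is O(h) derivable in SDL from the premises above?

No

Premise 3 is O(q ⊃ h), but O(q) is not derivable from the premises, so it does not yield O(h).
No other premise forces O(h). An ideal world satisfying every premise can still have h false, so O(h) is not derivable.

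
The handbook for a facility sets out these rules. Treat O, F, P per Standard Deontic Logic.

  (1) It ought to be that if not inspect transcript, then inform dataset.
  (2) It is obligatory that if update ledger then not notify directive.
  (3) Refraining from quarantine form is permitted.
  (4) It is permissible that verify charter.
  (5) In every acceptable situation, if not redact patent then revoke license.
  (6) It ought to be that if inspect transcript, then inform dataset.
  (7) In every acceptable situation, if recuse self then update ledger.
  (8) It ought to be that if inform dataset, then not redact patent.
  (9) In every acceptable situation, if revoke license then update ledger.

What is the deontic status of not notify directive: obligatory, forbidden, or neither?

Obligatory

Premises 6 and 1 are O(inspect_transcript → inform_dataset) and O(¬inspect_transcript → inform_dataset); every ideal world satisfies inspect_transcript or ¬inspect_transcript, so in either case inform_dataset holds — hence O(inform_dataset).
From O(inform_dataset) and premise 8, O(inform_dataset → ¬redact_patent), we obtain O(¬redact_patent).
From O(¬redact_patent) and premise 5, O(¬redact_patent → revoke_license), we obtain O(revoke_license).
Premise 9 is O(revoke_license → update_ledger); since O(revoke_license), deontic closure gives O(update_ledger).
Premise 2 is O(update_ledger → ¬notify_directive); since O(update_ledger), deontic closure gives O(¬notify_directive).
Premises 3, 4, 7 do not contribute to this derivation.
Hence ¬notify_directive is obligatory.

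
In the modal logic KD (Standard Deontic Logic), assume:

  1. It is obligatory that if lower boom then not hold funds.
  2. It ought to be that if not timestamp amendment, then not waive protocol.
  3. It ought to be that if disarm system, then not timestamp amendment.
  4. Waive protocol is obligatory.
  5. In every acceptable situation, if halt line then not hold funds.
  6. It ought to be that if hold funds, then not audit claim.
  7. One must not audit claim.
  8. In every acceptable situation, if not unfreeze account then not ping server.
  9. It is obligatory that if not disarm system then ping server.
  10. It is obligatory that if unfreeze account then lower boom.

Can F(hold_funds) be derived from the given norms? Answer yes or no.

From premise 4 we have O(waive_protocol).
Premise 2 is O(¬timestamp_amendment → ¬waive_protocol); contrapositively O(waive_protocol → timestamp_amendment). Since O(waive_protocol) holds, K gives O(timestamp_amendment).
Premise 3 is O(disarm_system → ¬timestamp_amendment); contrapositively O(timestamp_amendment → ¬disarm_system). Since O(timestamp_amendment) holds, K gives O(¬disarm_system).
Applying K to premise 9 (O(¬disarm_system → ping_server)) and O(¬disarm_system) yields O(ping_server).
Premise 8 is O(¬unfreeze_account → ¬ping_server); contrapositively O(ping_server → unfreeze_account). Since O(ping_server) holds, K gives O(unfreeze_account).
Premise 10 is O(unfreeze_account → lower_boom); since O(unfreeze_account), deontic closure gives O(lower_boom).
Premise 1 is O(lower_boom → ¬hold_funds); since O(lower_boom), deontic closure gives O(¬hold_funds).
Premises 5, 6, 7 do not contribute to this derivation.
So O(¬hold_funds) holds, i.e. F(hold_funds). The claim follows.

Yes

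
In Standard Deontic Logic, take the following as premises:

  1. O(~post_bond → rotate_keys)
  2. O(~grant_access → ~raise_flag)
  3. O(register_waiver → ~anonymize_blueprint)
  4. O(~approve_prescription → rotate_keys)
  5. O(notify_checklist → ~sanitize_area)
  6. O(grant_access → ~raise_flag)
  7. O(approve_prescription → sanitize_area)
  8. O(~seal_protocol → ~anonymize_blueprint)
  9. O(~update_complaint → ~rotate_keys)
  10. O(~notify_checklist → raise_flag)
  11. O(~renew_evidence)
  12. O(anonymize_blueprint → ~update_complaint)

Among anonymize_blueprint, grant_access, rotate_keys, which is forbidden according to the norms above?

anonymize_blueprint

Premises 6 and 2 cover both cases: O(grant_access → ~raise_flag) and O(~grant_access → ~raise_flag). Since grant_access ∨ ~grant_access is a tautology, O(~raise_flag) follows.
Premise 10, O(~notify_checklist → raise_flag), contraposes to O(~raise_flag → notify_checklist); with O(~raise_flag) we get O(notify_checklist).
From O(notify_checklist) and premise 5, O(notify_checklist → ~sanitize_area), we obtain O(~sanitize_area).
Premise 7, O(approve_prescription → sanitize_area), contraposes to O(~sanitize_area → ~approve_prescription); with O(~sanitize_area) we get O(~approve_prescription).
Applying K to premise 4 (O(~approve_prescription → rotate_keys)) and O(~approve_prescription) yields O(rotate_keys).
The contrapositive of premise 9 (O(~update_complaint → ~rotate_keys)) is O(rotate_keys → update_complaint), and O(rotate_keys) is already established, so O(update_complaint).
Premise 12 is O(anonymize_blueprint → ~update_complaint); contrapositively O(update_complaint → ~anonymize_blueprint). Since O(update_complaint) holds, K gives O(~anonymize_blueprint).
So O(~anonymize_blueprint) holds, i.e. anonymize_blueprint is forbidden. None of the other listed options is forbidden under the premises.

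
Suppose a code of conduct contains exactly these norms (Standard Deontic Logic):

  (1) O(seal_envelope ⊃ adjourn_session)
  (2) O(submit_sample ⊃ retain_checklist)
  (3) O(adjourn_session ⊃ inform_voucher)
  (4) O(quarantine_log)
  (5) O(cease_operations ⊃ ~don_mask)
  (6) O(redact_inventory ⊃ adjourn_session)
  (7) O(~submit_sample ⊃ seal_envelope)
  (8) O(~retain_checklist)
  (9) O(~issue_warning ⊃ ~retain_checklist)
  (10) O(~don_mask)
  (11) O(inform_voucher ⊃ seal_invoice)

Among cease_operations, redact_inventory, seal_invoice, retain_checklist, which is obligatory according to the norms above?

seal_invoice

Premise 8 gives O(~retain_checklist).
Premise 2, O(submit_sample ⊃ retain_checklist), contraposes to O(~retain_checklist ⊃ ~submit_sample); with O(~retain_checklist) we get O(~submit_sample).
Applying K to premise 7 (O(~submit_sample ⊃ seal_envelope)) and O(~submit_sample) yields O(seal_envelope).
With premise 1, O(seal_envelope ⊃ adjourn_session), the K-axiom yields O(adjourn_session).
From O(adjourn_session) and premise 3, O(adjourn_session ⊃ inform_voucher), we obtain O(inform_voucher).
Premise 11 is O(inform_voucher ⊃ seal_invoice); since O(inform_voucher), deontic closure gives O(seal_invoice).
So O(seal_invoice) holds — seal_invoice is obligatory. None of the other listed options is made obligatory by any chain of premises.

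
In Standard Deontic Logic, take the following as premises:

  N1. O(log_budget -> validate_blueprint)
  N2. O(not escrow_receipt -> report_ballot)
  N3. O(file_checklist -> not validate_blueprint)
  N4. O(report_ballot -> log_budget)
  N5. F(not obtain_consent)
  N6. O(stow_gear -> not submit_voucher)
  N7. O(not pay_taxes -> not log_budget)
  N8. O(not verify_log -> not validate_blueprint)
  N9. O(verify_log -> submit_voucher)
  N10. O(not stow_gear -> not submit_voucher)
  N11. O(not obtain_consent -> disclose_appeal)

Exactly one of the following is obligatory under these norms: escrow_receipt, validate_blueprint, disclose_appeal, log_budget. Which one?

Premises 6 and 10 are O(stow_gear -> not submit_voucher) and O(not stow_gear -> not submit_voucher); every ideal world satisfies stow_gear or not stow_gear, so in either case not submit_voucher holds — hence O(not submit_voucher).
The contrapositive of premise 9 (O(verify_log -> submit_voucher)) is O(not submit_voucher -> not verify_log), and O(not submit_voucher) is already established, so O(not verify_log).
Premise 8 is O(not verify_log -> not validate_blueprint); since O(not verify_log), deontic closure gives O(not validate_blueprint).
Premise 1 is O(log_budget -> validate_blueprint); contrapositively O(not validate_blueprint -> not log_budget). Since O(not validate_blueprint) holds, K gives O(not log_budget).
Premise 4 is O(report_ballot -> log_budget); contrapositively O(not log_budget -> not report_ballot). Since O(not log_budget) holds, K gives O(not report_ballot).
Premise 2 is O(not escrow_receipt -> report_ballot); contrapositively O(not report_ballot -> escrow_receipt). Since O(not report_ballot) holds, K gives O(escrow_receipt).
So O(escrow_receipt) holds — escrow_receipt is obligatory. None of the other listed options is made obligatory by any chain of premises.

escrow_receipt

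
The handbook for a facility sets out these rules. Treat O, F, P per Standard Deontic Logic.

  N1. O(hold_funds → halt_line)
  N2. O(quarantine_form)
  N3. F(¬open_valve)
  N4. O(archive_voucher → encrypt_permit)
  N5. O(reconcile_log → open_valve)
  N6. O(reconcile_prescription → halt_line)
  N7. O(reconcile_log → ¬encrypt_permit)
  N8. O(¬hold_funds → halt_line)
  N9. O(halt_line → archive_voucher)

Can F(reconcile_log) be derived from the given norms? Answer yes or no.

Premises 8 and 1 cover both cases: O(¬hold_funds → halt_line) and O(hold_funds → halt_line). Since ¬hold_funds ∨ hold_funds is a tautology, O(halt_line) follows.
With premise 9, O(halt_line → archive_voucher), the K-axiom yields O(archive_voucher).
From O(archive_voucher) and premise 4, O(archive_voucher → encrypt_permit), we obtain O(encrypt_permit).
The contrapositive of premise 7 (O(reconcile_log → ¬encrypt_permit)) is O(encrypt_permit → ¬reconcile_log), and O(encrypt_permit) is already established, so O(¬reconcile_log).
Premises 2, 3, 5, 6 do not contribute to this derivation.
So O(¬reconcile_log) holds, i.e. F(reconcile_log). The claim follows.

Yes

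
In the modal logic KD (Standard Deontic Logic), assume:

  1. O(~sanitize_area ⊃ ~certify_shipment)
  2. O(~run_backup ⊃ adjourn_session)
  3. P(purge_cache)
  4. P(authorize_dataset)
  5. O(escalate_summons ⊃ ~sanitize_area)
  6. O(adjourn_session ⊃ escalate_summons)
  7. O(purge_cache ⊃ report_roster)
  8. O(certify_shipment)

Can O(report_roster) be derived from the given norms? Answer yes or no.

Premise 7 is O(purge_cache ⊃ report_roster), but O(purge_cache) is not derivable from the premises (the permission P(purge_cache) asserts only ~O(~purge_cache), not O(purge_cache)), so it does not yield O(report_roster).
No other premise forces O(report_roster). An ideal world satisfying every premise can still have report_roster false, so O(report_roster) is not derivable.

No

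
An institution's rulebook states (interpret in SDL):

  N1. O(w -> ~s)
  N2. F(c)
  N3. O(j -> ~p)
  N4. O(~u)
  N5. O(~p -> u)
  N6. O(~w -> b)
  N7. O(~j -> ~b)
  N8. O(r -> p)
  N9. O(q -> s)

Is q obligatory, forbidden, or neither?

Forbidden

From premise 4 we have O(~u).
Premise 5, O(~p -> u), contraposes to O(~u -> p); with O(~u) we get O(p).
Premise 3 is O(j -> ~p); contrapositively O(p -> ~j). Since O(p) holds, K gives O(~j).
Premise 7 is O(~j -> ~b); since O(~j), deontic closure gives O(~b).
Premise 6, O(~w -> b), contraposes to O(~b -> w); with O(~b) we get O(w).
With premise 1, O(w -> ~s), the K-axiom yields O(~s).
Premise 9 is O(q -> s); contrapositively O(~s -> ~q). Since O(~s) holds, K gives O(~q).
Premises 2, 8 do not contribute to this derivation.
Thus O(~q), which is F(q): q is forbidden.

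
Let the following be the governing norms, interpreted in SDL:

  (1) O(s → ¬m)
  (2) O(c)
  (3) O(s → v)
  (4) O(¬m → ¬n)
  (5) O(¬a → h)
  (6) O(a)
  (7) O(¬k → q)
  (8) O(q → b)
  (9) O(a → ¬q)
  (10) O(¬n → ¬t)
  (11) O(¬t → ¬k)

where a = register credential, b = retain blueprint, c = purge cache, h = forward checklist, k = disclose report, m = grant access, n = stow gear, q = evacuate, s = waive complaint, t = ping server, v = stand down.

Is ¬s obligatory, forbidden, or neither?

Premise 6 states O(a) outright.
Premise 9 is O(a → ¬q); since O(a), deontic closure gives O(¬q).
The contrapositive of premise 7 (O(¬k → q)) is O(¬q → k), and O(¬q) is already established, so O(k).
Premise 11 is O(¬t → ¬k); contrapositively O(k → t). Since O(k) holds, K gives O(t).
The contrapositive of premise 10 (O(¬n → ¬t)) is O(t → n), and O(t) is already established, so O(n).
Premise 4 is O(¬m → ¬n); contrapositively O(n → m). Since O(n) holds, K gives O(m).
Premise 1 is O(s → ¬m); contrapositively O(m → ¬s). Since O(m) holds, K gives O(¬s).
Premises 2, 3, 5, 8 do not contribute to this derivation.
Hence ¬s is obligatory.

Obligatory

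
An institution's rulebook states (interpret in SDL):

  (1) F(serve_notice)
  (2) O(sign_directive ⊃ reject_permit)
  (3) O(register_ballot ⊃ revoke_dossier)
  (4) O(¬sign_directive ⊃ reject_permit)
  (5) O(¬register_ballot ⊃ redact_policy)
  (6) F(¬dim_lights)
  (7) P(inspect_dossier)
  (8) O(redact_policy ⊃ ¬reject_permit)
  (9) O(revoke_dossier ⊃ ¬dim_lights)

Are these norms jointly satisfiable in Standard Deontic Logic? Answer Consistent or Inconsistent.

Premises 4 and 2 are O(¬sign_directive ⊃ reject_permit) and O(sign_directive ⊃ reject_permit); every ideal world satisfies ¬sign_directive or sign_directive, so in either case reject_permit holds — hence O(reject_permit).
Premise 8 is O(redact_policy ⊃ ¬reject_permit); contrapositively O(reject_permit ⊃ ¬redact_policy). Since O(reject_permit) holds, K gives O(¬redact_policy).
The contrapositive of premise 5 (O(¬register_ballot ⊃ redact_policy)) is O(¬redact_policy ⊃ register_ballot), and O(¬redact_policy) is already established, so O(register_ballot).
From O(register_ballot) and premise 3, O(register_ballot ⊃ revoke_dossier), we obtain O(revoke_dossier).
From O(revoke_dossier) and premise 9, O(revoke_dossier ⊃ ¬dim_lights), we obtain O(¬dim_lights).
But premise 6, F(¬dim_lights), means O(dim_lights).
We now have both O(¬dim_lights) and O(dim_lights) — dim_lights is simultaneously obligatory and forbidden, violating the D-axiom.

Inconsistent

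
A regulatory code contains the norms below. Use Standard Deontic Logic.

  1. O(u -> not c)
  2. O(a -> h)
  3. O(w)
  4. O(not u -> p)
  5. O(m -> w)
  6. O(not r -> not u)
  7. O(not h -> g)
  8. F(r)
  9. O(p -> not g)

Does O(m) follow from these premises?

Premise 5 is O(m -> w); even if O(w) held, inferring O(m) would be affirming the consequent — invalid.
No other premise forces O(m). An ideal world satisfying every premise can still have m false, so O(m) is not derivable.

No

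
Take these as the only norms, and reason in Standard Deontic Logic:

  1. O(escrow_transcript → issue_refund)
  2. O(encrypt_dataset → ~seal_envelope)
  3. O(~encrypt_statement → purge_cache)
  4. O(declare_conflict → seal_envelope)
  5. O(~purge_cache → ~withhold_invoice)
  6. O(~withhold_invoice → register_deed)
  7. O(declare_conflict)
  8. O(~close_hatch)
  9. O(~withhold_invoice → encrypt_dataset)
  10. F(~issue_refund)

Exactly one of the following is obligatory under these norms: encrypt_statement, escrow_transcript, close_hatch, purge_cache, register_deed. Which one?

purge_cache

Premise 7 gives O(declare_conflict).
Applying K to premise 4 (O(declare_conflict → seal_envelope)) and O(declare_conflict) yields O(seal_envelope).
Premise 2 is O(encrypt_dataset → ~seal_envelope); contrapositively O(seal_envelope → ~encrypt_dataset). Since O(seal_envelope) holds, K gives O(~encrypt_dataset).
The contrapositive of premise 9 (O(~withhold_invoice → encrypt_dataset)) is O(~encrypt_dataset → withhold_invoice), and O(~encrypt_dataset) is already established, so O(withhold_invoice).
The contrapositive of premise 5 (O(~purge_cache → ~withhold_invoice)) is O(withhold_invoice → purge_cache), and O(withhold_invoice) is already established, so O(purge_cache).
So O(purge_cache) holds — purge_cache is obligatory. None of the other listed options is made obligatory by any chain of premises.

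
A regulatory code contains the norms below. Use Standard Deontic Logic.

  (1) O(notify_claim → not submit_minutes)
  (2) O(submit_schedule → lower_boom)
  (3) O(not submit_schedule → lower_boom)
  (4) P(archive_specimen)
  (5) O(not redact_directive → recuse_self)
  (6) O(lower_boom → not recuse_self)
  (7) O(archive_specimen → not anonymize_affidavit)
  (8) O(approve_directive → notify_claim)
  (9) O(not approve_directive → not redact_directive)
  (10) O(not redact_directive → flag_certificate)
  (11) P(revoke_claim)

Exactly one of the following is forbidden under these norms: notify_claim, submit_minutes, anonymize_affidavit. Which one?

submit_minutes

By case analysis on submit_schedule: premise 2 gives O(submit_schedule → lower_boom) and premise 3 gives O(not submit_schedule → lower_boom), so O(lower_boom) either way.
With premise 6, O(lower_boom → not recuse_self), the K-axiom yields O(not recuse_self).
Premise 5, O(not redact_directive → recuse_self), contraposes to O(not recuse_self → redact_directive); with O(not recuse_self) we get O(redact_directive).
Premise 9 is O(not approve_directive → not redact_directive); contrapositively O(redact_directive → approve_directive). Since O(redact_directive) holds, K gives O(approve_directive).
With premise 8, O(approve_directive → notify_claim), the K-axiom yields O(notify_claim).
From O(notify_claim) and premise 1, O(notify_claim → not submit_minutes), we obtain O(not submit_minutes).
So O(not submit_minutes) holds, i.e. submit_minutes is forbidden. None of the other listed options is forbidden under the premises.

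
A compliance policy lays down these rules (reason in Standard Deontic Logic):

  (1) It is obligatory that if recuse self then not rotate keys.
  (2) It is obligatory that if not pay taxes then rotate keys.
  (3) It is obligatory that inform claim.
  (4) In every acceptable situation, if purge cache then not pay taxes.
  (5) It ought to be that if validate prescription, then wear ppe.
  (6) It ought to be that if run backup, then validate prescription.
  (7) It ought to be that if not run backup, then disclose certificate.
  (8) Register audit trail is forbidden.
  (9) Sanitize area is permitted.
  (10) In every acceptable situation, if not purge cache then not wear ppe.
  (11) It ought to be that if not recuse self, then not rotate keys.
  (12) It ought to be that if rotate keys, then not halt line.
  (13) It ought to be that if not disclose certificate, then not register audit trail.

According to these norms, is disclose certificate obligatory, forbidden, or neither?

Premises 1 and 11 are O(recuse_self → ¬rotate_keys) and O(¬recuse_self → ¬rotate_keys); every ideal world satisfies recuse_self or ¬recuse_self, so in either case ¬rotate_keys holds — hence O(¬rotate_keys).
Premise 2 is O(¬pay_taxes → rotate_keys); contrapositively O(¬rotate_keys → pay_taxes). Since O(¬rotate_keys) holds, K gives O(pay_taxes).
Premise 4, O(purge_cache → ¬pay_taxes), contraposes to O(pay_taxes → ¬purge_cache); with O(pay_taxes) we get O(¬purge_cache).
Applying K to premise 10 (O(¬purge_cache → ¬wear_ppe)) and O(¬purge_cache) yields O(¬wear_ppe).
Premise 5, O(validate_prescription → wear_ppe), contraposes to O(¬wear_ppe → ¬validate_prescription); with O(¬wear_ppe) we get O(¬validate_prescription).
Premise 6 is O(run_backup → validate_prescription); contrapositively O(¬validate_prescription → ¬run_backup). Since O(¬validate_prescription) holds, K gives O(¬run_backup).
Premise 7 is O(¬run_backup → disclose_certificate); since O(¬run_backup), deontic closure gives O(disclose_certificate).
Premises 3, 8, 9, 12, 13 do not contribute to this derivation.
Hence disclose_certificate is obligatory.

Obligatory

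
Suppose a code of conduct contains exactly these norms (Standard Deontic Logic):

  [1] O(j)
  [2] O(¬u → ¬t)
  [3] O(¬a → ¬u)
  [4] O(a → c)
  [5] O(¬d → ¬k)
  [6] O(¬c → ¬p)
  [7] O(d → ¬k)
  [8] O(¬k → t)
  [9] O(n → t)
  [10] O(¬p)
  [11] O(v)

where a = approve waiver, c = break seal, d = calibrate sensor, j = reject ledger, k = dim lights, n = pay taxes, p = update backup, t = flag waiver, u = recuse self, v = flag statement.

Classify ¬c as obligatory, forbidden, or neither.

By case analysis on ¬d: premise 5 gives O(¬d → ¬k) and premise 7 gives O(d → ¬k), so O(¬k) either way.
With premise 8, O(¬k → t), the K-axiom yields O(t).
Premise 2 is O(¬u → ¬t); contrapositively O(t → u). Since O(t) holds, K gives O(u).
Premise 3 is O(¬a → ¬u); contrapositively O(u → a). Since O(u) holds, K gives O(a).
Applying K to premise 4 (O(a → c)) and O(a) yields O(c).
Premises 1, 6, 9, 10, 11 do not contribute to this derivation.
Thus O(c), which is F(¬c): ¬c is forbidden.

Forbidden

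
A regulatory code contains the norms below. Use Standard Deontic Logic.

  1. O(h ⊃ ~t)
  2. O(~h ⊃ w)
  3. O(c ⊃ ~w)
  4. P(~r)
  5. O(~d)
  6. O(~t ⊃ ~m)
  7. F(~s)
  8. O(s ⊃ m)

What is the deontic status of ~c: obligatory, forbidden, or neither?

Obligatory

F(~s) at premise 7 means O(s).
Premise 8 is O(s ⊃ m); since O(s), deontic closure gives O(m).
Premise 6 is O(~t ⊃ ~m); contrapositively O(m ⊃ t). Since O(m) holds, K gives O(t).
Premise 1, O(h ⊃ ~t), contraposes to O(t ⊃ ~h); with O(t) we get O(~h).
With premise 2, O(~h ⊃ w), the K-axiom yields O(w).
The contrapositive of premise 3 (O(c ⊃ ~w)) is O(w ⊃ ~c), and O(w) is already established, so O(~c).
Premises 4, 5 do not contribute to this derivation.
Hence ~c is obligatory.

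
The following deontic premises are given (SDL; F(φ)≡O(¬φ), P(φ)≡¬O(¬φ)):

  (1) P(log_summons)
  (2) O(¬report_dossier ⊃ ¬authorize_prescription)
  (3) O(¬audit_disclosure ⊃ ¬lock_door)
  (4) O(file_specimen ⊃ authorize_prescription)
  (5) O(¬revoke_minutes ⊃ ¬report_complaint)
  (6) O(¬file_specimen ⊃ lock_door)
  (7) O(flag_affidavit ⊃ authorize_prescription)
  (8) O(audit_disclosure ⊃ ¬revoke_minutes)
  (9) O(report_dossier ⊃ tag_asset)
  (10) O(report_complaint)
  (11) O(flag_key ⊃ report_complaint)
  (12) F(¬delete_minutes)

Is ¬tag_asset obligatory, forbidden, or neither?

Premise 10 gives O(report_complaint).
Premise 5, O(¬revoke_minutes ⊃ ¬report_complaint), contraposes to O(report_complaint ⊃ revoke_minutes); with O(report_complaint) we get O(revoke_minutes).
Premise 8 is O(audit_disclosure ⊃ ¬revoke_minutes); contrapositively O(revoke_minutes ⊃ ¬audit_disclosure). Since O(revoke_minutes) holds, K gives O(¬audit_disclosure).
With premise 3, O(¬audit_disclosure ⊃ ¬lock_door), the K-axiom yields O(¬lock_door).
The contrapositive of premise 6 (O(¬file_specimen ⊃ lock_door)) is O(¬lock_door ⊃ file_specimen), and O(¬lock_door) is already established, so O(file_specimen).
With premise 4, O(file_specimen ⊃ authorize_prescription), the K-axiom yields O(authorize_prescription).
The contrapositive of premise 2 (O(¬report_dossier ⊃ ¬authorize_prescription)) is O(authorize_prescription ⊃ report_dossier), and O(authorize_prescription) is already established, so O(report_dossier).
Applying K to premise 9 (O(report_dossier ⊃ tag_asset)) and O(report_dossier) yields O(tag_asset).
Premises 1, 7, 11, 12 do not contribute to this derivation.
Thus O(tag_asset), which is F(¬tag_asset): ¬tag_asset is forbidden.

Forbidden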